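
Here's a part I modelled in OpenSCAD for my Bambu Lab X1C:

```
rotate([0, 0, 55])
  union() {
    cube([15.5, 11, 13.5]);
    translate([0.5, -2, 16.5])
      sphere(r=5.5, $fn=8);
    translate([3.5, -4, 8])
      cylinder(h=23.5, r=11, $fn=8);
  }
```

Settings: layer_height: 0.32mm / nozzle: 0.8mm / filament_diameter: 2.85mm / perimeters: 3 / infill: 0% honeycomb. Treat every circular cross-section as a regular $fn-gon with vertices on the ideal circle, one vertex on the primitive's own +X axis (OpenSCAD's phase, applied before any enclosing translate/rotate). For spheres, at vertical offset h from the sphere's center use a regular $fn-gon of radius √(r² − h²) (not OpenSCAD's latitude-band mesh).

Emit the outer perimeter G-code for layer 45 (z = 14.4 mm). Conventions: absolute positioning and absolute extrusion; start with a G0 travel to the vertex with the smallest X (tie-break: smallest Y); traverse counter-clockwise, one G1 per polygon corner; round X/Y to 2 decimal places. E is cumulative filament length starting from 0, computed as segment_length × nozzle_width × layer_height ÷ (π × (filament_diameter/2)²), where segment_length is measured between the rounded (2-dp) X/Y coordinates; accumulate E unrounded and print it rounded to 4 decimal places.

At z = 14.4 mm: the cube is absent (z outside [0, 13.5]); the r=5.5 sphere at (0.5, -2) contributes a regular 8-gon of circumradius √(5.5²−2.1²) = 5.083; the cylinder at (3.5, -4): section is a regular 8-gon, circumradius r=11; Combining (union): the r=5.5 sphere at (0.5, -2) lies entirely inside the r=11 cylinder at (3.5, -4), so the union is just the r=11 cylinder at (3.5, -4) — 1 connected region; (rotated 55° about Z; rotation is an isometry so areas/perimeters/island counts are preserved). The outline is a single polygon with 8 vertices. Extrusion per mm of travel: 0.8 × 0.32 / (π × 1.425²) = 0.040129. Accumulating E over each segment gives final E = 2.7030.

G0 X-5.55 Y-1.34 Z14.40
G1 X-1.03 Y-8.44 E0.3378
G1 X7.19 Y-10.26 E0.6756
G1 X14.29 Y-5.74 E1.0134
G1 X16.12 Y2.48 E1.3513
G1 X11.59 Y9.58 E1.6893
G1 X3.37 Y11.41 E2.0272
G1 X-3.73 Y6.88 E2.3652
G1 X-5.55 Y-1.34 E2.7030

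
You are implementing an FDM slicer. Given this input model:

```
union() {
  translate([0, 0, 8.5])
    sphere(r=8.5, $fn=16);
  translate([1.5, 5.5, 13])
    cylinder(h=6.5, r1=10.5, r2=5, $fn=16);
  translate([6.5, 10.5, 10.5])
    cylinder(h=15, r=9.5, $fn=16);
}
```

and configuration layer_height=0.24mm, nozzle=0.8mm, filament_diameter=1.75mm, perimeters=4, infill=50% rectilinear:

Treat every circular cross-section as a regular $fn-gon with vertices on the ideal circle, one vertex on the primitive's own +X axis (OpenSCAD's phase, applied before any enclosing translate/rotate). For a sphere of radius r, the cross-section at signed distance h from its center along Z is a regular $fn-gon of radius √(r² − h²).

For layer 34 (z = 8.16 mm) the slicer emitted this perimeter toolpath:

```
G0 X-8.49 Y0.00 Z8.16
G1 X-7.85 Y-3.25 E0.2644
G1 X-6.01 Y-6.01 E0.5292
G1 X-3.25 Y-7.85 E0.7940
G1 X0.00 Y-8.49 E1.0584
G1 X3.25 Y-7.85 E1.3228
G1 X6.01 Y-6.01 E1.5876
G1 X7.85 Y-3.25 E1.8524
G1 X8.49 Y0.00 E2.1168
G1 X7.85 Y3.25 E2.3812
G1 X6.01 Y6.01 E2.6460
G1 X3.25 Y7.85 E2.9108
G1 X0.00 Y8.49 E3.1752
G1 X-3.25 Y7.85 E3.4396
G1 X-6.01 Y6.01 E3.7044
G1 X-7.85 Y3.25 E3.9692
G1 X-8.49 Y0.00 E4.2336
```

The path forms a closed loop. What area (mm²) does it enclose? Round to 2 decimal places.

220.95 mm²

Apply the shoelace formula to the sequence of (X, Y) vertices; enclosed area = 220.95 mm².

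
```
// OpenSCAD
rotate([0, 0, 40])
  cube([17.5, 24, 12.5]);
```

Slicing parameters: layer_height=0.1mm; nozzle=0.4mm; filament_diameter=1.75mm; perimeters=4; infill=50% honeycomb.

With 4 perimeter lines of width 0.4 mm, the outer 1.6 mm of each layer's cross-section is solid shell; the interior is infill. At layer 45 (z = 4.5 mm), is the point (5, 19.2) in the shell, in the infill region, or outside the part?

At z = 4.5 mm: the cube (footprint 17.5×24) is included at this height; (whole slice rotated 40° about Z — lengths, areas and connectivity unchanged). Overall, the cross-section is a single solid region. Undo the 40° rotation: the query point maps to (16.172, 11.494) in the un-rotated model frame. The nearest boundary edge runs (17.50, 0.00)→(17.50, 24.00); distance from the point to it = 1.33 mm. The point is inside the cross-section, 1.33 mm from the nearest boundary — within the 1.6 mm shell band (4 × 0.4).

shell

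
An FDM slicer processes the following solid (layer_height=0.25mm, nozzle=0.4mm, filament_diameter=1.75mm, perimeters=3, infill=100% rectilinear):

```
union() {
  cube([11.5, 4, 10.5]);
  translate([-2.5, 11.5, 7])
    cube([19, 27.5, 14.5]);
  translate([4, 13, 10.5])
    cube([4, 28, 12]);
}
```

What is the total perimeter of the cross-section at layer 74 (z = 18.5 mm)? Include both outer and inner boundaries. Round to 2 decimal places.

97.00 mm

At z = 18.5 mm: the cube is absent (z outside [0, 10.5]); the cube at (-2.5, 11.5) (footprint 19×27.5) is included at this height (perimeter 93.00 mm); the cube at (4, 13) (footprint 4×28) is included at this height (perimeter 64.00 mm); Taking the union: the regions partially overlap (shared area 104.00 mm²), so the edge portions inside another operand are dropped and the merged outline is re-measured after clipping — boundary = 97.00 mm. Overall, the cross-section is a single solid region. Total boundary length (outer) = 97.00 mm.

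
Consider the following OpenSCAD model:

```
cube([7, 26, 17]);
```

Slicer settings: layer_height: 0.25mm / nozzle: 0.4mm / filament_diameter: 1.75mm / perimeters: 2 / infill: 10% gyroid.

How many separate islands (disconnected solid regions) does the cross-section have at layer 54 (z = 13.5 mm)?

At z = 13.5 mm: the 7×26 cube contributes its full rectangle. Overall, the cross-section is a single solid region. Island count = 1.

1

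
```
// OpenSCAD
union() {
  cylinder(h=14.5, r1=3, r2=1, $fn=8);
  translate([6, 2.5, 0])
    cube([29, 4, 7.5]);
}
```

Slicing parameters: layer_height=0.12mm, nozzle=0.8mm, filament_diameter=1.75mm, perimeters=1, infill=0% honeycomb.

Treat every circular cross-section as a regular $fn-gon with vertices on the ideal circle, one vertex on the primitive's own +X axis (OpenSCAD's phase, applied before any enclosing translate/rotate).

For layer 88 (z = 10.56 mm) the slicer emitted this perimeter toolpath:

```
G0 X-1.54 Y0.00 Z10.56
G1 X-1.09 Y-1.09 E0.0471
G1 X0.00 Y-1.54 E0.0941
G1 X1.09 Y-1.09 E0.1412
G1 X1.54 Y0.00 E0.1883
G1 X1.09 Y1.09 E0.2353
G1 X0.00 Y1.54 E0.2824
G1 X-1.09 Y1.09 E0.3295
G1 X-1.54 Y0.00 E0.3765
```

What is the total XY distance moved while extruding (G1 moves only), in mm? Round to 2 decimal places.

Sum the Euclidean lengths of each G1 segment: total = 9.43 mm.

9.43 mm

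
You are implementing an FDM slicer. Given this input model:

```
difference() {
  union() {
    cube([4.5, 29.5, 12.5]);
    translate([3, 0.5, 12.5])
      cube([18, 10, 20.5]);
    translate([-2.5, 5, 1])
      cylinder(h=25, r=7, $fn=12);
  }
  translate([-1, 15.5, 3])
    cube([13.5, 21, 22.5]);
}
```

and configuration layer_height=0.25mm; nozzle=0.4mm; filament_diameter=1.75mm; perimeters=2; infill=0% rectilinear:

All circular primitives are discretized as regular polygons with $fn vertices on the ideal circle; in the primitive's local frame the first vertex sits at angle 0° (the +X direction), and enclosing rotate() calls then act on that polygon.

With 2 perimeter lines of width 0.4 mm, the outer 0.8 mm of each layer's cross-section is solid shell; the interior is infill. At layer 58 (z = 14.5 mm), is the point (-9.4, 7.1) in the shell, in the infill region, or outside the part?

outside

At z = 14.5 mm: the cube does not reach this height (z outside [0, 12.5]); the cube at (3, 0.5) (footprint 18×10) is included at this height; the r=7 cylinder at (-2.5, 5) gives a regular 12-gon of circumradius 7 (constant along its height); Taking the union: the regions partially overlap (shared area 7.53 mm²), so overlapping operands fuse into one piece — 1 connected region; the cube at (-1, 15.5) (footprint 13.5×21) is included at this height; After the difference (first − rest): starting from the result so far, the 13.5×21 cube at (-1, 15.5) misses the remaining region (no effect) — 1 connected region. Overall, the cross-section is a single solid region. The nearest boundary edge runs (-9.50, 5.00)→(-8.56, 8.50); distance from the point to it = 0.45 mm. The point is not inside any of the regions above, so it lies outside the cross-section (0.45 mm from the nearest boundary).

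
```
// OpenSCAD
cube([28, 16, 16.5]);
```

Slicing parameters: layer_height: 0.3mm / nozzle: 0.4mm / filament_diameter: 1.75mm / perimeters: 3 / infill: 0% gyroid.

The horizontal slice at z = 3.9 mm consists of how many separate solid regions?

1

At z = 3.9 mm: the cube (footprint 28×16) is included at this height. The result has 1 disconnected region.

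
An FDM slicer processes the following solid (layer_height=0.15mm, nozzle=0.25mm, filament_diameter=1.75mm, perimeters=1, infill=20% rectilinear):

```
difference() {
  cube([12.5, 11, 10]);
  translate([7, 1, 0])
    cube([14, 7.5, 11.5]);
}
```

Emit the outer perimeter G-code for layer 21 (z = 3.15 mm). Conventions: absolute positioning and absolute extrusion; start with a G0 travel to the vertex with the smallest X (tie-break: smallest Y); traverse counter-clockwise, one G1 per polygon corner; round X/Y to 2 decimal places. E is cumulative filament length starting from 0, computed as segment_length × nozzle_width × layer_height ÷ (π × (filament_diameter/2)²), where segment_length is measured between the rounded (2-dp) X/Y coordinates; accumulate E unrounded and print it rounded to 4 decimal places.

At z = 3.15 mm: the cube (footprint 12.5×11) is included at this height; the cube at (7, 1) is present — its section is the full 14×7.5 rectangle; Taking the first minus the rest: starting from the 12.5×11 cube, the 14×7.5 cube at (7, 1) partially overlaps it — only the 41.25 mm² overlap (of its 105.00 mm²) is removed, clipping the outline — 1 connected region. The outline is a single polygon with 8 vertices. Extrusion per mm of travel: 0.25 × 0.15 / (π × 0.875²) = 0.015591. Accumulating E over each segment gives final E = 0.9043.

G0 X0.00 Y0.00 Z3.15
G1 X12.50 Y0.00 E0.1949
G1 X12.50 Y1.00 E0.2105
G1 X7.00 Y1.00 E0.2962
G1 X7.00 Y8.50 E0.4132
G1 X12.50 Y8.50 E0.4989
G1 X12.50 Y11.00 E0.5379
G1 X0.00 Y11.00 E0.7328
G1 X0.00 Y0.00 E0.9043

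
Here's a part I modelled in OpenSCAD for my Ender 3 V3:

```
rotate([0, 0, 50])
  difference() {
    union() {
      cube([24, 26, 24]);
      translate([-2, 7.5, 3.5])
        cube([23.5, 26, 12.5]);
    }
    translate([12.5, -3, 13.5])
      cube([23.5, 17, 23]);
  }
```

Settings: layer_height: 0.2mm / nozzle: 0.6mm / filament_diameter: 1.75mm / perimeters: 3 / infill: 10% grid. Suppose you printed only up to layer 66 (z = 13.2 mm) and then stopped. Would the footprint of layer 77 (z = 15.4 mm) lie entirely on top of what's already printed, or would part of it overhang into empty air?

entirely on top

Compare the two slices. At z = 13.2: the 24×26 cube contributes its full rectangle (area 624.00 mm²); the cube at (-2, 7.5) is present — its section is the full 23.5×26 rectangle (area 611.00 mm²); Merging all regions: the regions partially overlap — summed areas 1235.00 mm² minus the doubly-counted overlap 397.75 mm² gives 837.25 mm² — area = 837.25 mm²; the cube at (12.5, -3) is absent (z outside [13.5, 36.5]); Taking the first minus the rest: none of the subtracted shapes is present at this height, so that combined region is unchanged — area = 837.25 mm²; (rotated 50° about Z; rotation is an isometry so areas/perimeters/island counts are preserved). At z = 15.4: the cube is present — its section is the full 24×26 rectangle (area 624.00 mm²); the 23.5×26 cube at (-2, 7.5) contributes its full rectangle (area 611.00 mm²); Merging all regions: the regions partially overlap — summed areas 1235.00 mm² minus the doubly-counted overlap 397.75 mm² gives 837.25 mm² — area = 837.25 mm²; the cube at (12.5, -3) (footprint 23.5×17) is included at this height (area 399.50 mm²); After the difference (first − rest): starting from that combined region (837.25 mm²), the 23.5×17 cube at (12.5, -3) partially overlaps it — only the 161.00 mm² overlap (of its 399.50 mm²) is removed, clipping the outline — area = 676.25 mm²; (whole slice rotated 50° about Z — lengths, areas and connectivity unchanged). Checking containment: the cross-section at z = 15.4 is a subset of the cross-section at z = 13.2.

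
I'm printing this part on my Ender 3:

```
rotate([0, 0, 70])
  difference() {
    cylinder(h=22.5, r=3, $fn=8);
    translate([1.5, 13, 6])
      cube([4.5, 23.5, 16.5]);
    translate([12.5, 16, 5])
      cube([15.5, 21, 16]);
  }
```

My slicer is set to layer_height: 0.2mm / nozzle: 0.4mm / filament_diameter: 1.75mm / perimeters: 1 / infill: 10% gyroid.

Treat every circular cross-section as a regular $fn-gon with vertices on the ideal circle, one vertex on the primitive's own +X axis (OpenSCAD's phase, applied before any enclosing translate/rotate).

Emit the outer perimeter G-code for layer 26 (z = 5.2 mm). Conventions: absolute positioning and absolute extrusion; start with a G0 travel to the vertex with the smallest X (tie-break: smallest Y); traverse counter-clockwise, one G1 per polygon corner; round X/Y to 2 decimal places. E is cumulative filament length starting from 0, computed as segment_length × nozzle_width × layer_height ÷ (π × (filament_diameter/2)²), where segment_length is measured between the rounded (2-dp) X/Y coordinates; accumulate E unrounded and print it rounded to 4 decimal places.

At z = 5.2 mm: the r=3 cylinder gives a regular 8-gon of circumradius 3 (constant along its height); the cube at (1.5, 13) is absent (z outside [6, 22.5]); the cube at (12.5, 16) is present — its section is the full 15.5×21 rectangle; Taking the first minus the rest: starting from the r=3 cylinder, the 15.5×21 cube at (12.5, 16) misses the remaining region (no effect) — 1 connected region; (whole slice rotated 70° about Z — lengths, areas and connectivity unchanged). The outline is a single polygon with 8 vertices. Extrusion per mm of travel: 0.4 × 0.2 / (π × 0.875²) = 0.033260. Accumulating E over each segment gives final E = 0.6114.

G0 X-2.82 Y1.03 Z5.20
G1 X-2.72 Y-1.27 E0.0766
G1 X-1.03 Y-2.82 E0.1528
G1 X1.27 Y-2.72 E0.2294
G1 X2.82 Y-1.03 E0.3057
G1 X2.72 Y1.27 E0.3823
G1 X1.03 Y2.82 E0.4585
G1 X-1.27 Y2.72 E0.5351
G1 X-2.82 Y1.03 E0.6114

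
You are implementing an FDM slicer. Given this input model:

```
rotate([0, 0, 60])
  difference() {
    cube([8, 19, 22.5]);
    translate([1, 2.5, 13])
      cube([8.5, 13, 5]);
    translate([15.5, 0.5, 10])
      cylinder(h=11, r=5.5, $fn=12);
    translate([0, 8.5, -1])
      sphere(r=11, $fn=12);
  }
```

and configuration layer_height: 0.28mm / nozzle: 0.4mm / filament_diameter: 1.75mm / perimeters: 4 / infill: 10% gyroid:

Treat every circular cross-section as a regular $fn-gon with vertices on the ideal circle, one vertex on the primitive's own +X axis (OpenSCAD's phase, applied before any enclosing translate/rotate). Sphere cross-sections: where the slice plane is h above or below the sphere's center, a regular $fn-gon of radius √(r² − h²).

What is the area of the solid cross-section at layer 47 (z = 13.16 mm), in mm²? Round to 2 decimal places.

61.00 mm²

At z = 13.16 mm: the cube (footprint 8×19) is included at this height (area 152.00 mm²); the 8.5×13 cube at (1, 2.5) contributes its full rectangle (area 110.50 mm²); the cylinder at (15.5, 0.5): section is a regular 12-gon, circumradius r=5.5 (area = (12/2)·5.500²·sin(360°/12) = 90.75 mm²); the sphere at (0, 8.5) is absent (|z−center|=14.160 > r=11); Subtracting the remaining from the first: starting from the 8×19 cube (152.00 mm²), the 8.5×13 cube at (1, 2.5) partially overlaps it — only the 91.00 mm² overlap (of its 110.50 mm²) is removed, clipping the outline; the r=5.5 cylinder at (15.5, 0.5) misses the remaining region (no effect) — area = 61.00 mm²; (whole slice rotated 60° about Z — lengths, areas and connectivity unchanged). Overall, the cross-section is a single solid region. Net area = 61.00 mm².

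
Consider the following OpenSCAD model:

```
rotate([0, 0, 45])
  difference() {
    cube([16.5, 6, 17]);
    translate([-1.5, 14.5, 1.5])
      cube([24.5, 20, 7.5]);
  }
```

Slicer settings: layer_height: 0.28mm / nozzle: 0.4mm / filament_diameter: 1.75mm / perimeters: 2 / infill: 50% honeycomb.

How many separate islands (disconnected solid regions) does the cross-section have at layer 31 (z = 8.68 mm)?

1

At z = 8.68 mm: the cube (footprint 16.5×6) is included at this height; the cube at (-1.5, 14.5) (footprint 24.5×20) is included at this height; After the difference (first − rest): starting from the 16.5×6 cube, the 24.5×20 cube at (-1.5, 14.5) misses the remaining region (no effect) — 1 connected region; (whole slice rotated 45° about Z — lengths, areas and connectivity unchanged). Overall, the cross-section is a single solid region. Island count = 1.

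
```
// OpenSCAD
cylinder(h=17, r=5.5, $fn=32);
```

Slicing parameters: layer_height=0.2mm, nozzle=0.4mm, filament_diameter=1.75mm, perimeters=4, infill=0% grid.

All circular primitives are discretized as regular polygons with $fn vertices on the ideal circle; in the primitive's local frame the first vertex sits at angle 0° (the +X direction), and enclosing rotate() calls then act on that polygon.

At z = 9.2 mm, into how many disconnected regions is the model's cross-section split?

At z = 9.2 mm: the cylinder: section is a regular 32-gon, circumradius r=5.5. The result has 1 disconnected region.

1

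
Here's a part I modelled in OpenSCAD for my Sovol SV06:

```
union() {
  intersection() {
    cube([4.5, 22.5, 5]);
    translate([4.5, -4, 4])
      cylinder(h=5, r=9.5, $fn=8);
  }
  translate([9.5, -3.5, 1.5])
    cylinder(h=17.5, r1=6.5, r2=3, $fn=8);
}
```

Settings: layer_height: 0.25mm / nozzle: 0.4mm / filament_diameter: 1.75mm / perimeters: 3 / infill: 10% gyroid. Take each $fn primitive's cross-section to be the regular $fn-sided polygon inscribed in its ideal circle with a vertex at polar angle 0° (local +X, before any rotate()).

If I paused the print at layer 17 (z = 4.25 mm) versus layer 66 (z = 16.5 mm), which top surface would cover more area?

layer 17 (z = 4.25 mm)

Layer 17 (z = 4.25): the cube is present — its section is the full 4.5×22.5 rectangle (area 101.25 mm²); the r=9.5 cylinder at (4.5, -4) gives a regular 8-gon of circumradius 9.5 (constant along its height) (area = (8/2)·9.500²·sin(360°/8) = 255.27 mm²); Keeping only the common overlap: the r=9.5 cylinder at (4.5, -4) partially overlaps the 4.5×22.5 cube; clipping to the common part keeps 20.56 mm² — area = 20.56 mm²; the cone at (9.5, -3.5) contributes a regular 8-gon of circumradius 5.950 (interpolated between r1=6.5 and r2=3 at t=0.157) (area = (8/2)·5.950²·sin(360°/8) = 100.13 mm²); Merging all regions: the 2 present regions are separate (no shared area or edge), so areas and boundary lengths simply add and each stays a separate island — area = 120.69 mm². So its area = 120.69 mm². Layer 66 (z = 16.5): the cube is absent (z outside [0, 5]); the cylinder at (4.5, -4) does not reach this height (z outside [4, 9]); After intersecting: at least one operand is absent at this height, so nothing remains; the cone at (9.5, -3.5): at t=0.857 of its height the radius interpolates to r₁+(r₂−r₁)t = 3.500, giving a regular 8-gon of that circumradius (area = (8/2)·3.500²·sin(360°/8) = 34.65 mm²); Merging all regions: only the cone at (9.5, -3.5) is present, so the union is just that shape — area = 34.65 mm². So its area = 34.65 mm². Layer 17 is larger (120.69 vs 34.65 mm²).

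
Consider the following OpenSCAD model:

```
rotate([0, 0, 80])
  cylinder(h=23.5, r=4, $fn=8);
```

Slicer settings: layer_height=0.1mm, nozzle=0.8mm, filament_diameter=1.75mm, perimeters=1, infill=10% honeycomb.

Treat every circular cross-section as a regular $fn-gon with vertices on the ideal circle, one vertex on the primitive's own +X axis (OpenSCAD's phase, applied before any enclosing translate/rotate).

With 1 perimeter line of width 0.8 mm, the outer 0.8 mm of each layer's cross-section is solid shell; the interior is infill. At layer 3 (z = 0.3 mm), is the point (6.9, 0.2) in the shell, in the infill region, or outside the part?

outside

At z = 0.3 mm: the r=4 cylinder contributes a regular 8-gon of circumradius 4; (rotated 80° about Z; rotation is an isometry so areas/perimeters/island counts are preserved). Overall, the cross-section is a single solid region. Undo the 80° rotation: the query point maps to (1.395, -6.760) in the un-rotated model frame. The nearest boundary edge runs (-0.00, -4.00)→(2.83, -2.83); distance from the point to it = 3.08 mm. The point is not inside any of the regions above, so it lies outside the cross-section (3.08 mm from the nearest boundary).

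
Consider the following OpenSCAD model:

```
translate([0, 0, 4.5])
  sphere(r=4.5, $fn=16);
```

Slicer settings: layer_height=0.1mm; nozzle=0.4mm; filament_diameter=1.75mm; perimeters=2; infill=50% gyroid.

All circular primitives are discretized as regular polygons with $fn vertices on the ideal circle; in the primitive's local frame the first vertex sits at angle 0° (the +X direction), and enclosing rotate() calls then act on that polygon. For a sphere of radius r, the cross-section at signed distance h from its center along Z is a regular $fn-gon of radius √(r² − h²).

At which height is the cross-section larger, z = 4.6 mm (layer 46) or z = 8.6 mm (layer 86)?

Layer 46 (z = 4.6): the r=4.5 sphere slices to a regular 16-gon of circumradius 4.499 (√(r²−h²) with h=0.1 from center) (area = (16/2)·4.499²·sin(360°/16) = 61.96 mm²). So its area = 61.96 mm². Layer 86 (z = 8.6): the sphere: section is a regular 16-gon, circumradius = √(r²−h²) = √(4.5²−4.1²) = 1.855 (area = (16/2)·1.855²·sin(360°/16) = 10.53 mm²). So its area = 10.53 mm². Layer 46 is larger (61.96 vs 10.53 mm²).

layer 46 (z = 4.6 mm)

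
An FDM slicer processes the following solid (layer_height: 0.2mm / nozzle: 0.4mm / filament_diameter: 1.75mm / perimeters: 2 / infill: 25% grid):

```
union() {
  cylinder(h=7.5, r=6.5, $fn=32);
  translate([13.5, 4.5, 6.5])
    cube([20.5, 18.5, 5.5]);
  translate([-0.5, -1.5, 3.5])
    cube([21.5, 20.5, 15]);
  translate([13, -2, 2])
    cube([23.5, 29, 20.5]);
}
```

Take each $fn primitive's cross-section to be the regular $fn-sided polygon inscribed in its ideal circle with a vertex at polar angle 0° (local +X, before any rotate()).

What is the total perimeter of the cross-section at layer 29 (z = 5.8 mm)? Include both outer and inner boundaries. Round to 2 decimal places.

At z = 5.8 mm: the r=6.5 cylinder contributes a regular 32-gon of circumradius 6.5 (perimeter = 2·32·6.500·sin(180°/32) = 40.78 mm); the cube at (13.5, 4.5) is not intersected at this z (z outside [6.5, 12]); the 21.5×20.5 cube at (-0.5, -1.5) contributes its full rectangle (perimeter 84.00 mm); the 23.5×29 cube at (13, -2) contributes its full rectangle (perimeter 105.00 mm); Taking the union: the regions partially overlap (shared area 210.59 mm²), so the edge portions inside another operand are dropped and the merged outline is re-measured after clipping — boundary = 145.81 mm. Overall, the cross-section is a single solid region. Total boundary length (outer) = 145.81 mm.

145.81 mm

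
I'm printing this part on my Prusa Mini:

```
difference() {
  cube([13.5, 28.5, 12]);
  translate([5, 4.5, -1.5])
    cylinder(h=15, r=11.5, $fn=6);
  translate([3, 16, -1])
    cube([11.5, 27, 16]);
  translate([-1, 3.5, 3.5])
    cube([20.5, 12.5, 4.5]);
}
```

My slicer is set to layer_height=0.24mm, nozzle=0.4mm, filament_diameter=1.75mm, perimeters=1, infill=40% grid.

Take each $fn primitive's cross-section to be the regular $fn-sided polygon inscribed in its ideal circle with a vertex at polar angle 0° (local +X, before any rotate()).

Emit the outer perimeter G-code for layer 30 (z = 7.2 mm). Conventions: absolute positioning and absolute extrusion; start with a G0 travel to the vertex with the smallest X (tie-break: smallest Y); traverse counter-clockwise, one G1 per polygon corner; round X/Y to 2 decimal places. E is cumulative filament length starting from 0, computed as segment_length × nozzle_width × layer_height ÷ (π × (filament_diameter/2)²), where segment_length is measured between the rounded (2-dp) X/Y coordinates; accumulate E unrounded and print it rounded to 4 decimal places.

G0 X0.00 Y16.00 Z7.20
G1 X3.00 Y16.00 E0.1197
G1 X3.00 Y28.50 E0.6186
G1 X0.00 Y28.50 E0.7384
G1 X0.00 Y16.00 E1.2373

At z = 7.2 mm: the cube (footprint 13.5×28.5) is included at this height; the cylinder at (5, 4.5): section is a regular 6-gon, circumradius r=11.5; the 11.5×27 cube at (3, 16) contributes its full rectangle; the 20.5×12.5 cube at (-1, 3.5) contributes its full rectangle; Taking the first minus the rest: starting from the 13.5×28.5 cube, the r=11.5 cylinder at (5, 4.5) partially overlaps it — only the 188.65 mm² overlap (of its 343.60 mm²) is removed, clipping the outline; the 11.5×27 cube at (3, 16) partially overlaps it — only the 131.25 mm² overlap (of its 310.50 mm²) is removed, clipping the outline; the 20.5×12.5 cube at (-1, 3.5) partially overlaps it — only the 27.35 mm² overlap (of its 256.25 mm²) is removed, clipping the outline — 1 connected region. The outline is a single polygon with 4 vertices. Extrusion per mm of travel: 0.4 × 0.24 / (π × 0.875²) = 0.039912. Accumulating E over each segment gives final E = 1.2373.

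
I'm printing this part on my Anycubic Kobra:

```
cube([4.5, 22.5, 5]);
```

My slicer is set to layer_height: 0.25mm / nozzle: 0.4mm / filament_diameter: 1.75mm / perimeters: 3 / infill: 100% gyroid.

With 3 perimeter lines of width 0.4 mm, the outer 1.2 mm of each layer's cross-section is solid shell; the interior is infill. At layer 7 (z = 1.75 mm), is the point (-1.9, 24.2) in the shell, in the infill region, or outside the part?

outside

At z = 1.75 mm: the 4.5×22.5 cube contributes its full rectangle. Overall, the cross-section is a single solid region. The nearest boundary edge runs (4.50, 22.50)→(0.00, 22.50); distance from the point to it = 2.55 mm. The point is not inside any of the regions above, so it lies outside the cross-section (2.55 mm from the nearest boundary).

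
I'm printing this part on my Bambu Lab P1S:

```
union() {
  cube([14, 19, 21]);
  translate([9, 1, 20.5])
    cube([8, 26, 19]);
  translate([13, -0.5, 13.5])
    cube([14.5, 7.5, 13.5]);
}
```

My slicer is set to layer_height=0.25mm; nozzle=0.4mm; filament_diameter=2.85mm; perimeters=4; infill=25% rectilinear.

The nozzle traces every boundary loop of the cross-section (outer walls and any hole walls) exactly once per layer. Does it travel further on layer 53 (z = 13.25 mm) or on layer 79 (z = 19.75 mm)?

Layer 53 (z = 13.25): the 14×19 cube contributes its full rectangle (perimeter 66.00 mm); the cube at (9, 1) is absent (z outside [20.5, 39.5]); the cube at (13, -0.5) does not reach this height (z outside [13.5, 27]); Taking the union: only the 14×19 cube is present, so the union is just that shape — boundary = 66.00 mm. So its perimeter = 66.00 mm. Layer 79 (z = 19.75): the cube is present — its section is the full 14×19 rectangle (perimeter 66.00 mm); the cube at (9, 1) does not reach this height (z outside [20.5, 39.5]); the cube at (13, -0.5) (footprint 14.5×7.5) is included at this height (perimeter 44.00 mm); Merging all regions: the regions partially overlap (shared area 7.00 mm²), so the edge portions inside another operand are dropped and the merged outline is re-measured after clipping — boundary = 94.00 mm. So its perimeter = 94.00 mm. Layer 79 is larger (94.00 vs 66.00 mm).

layer 79 (z = 19.75 mm)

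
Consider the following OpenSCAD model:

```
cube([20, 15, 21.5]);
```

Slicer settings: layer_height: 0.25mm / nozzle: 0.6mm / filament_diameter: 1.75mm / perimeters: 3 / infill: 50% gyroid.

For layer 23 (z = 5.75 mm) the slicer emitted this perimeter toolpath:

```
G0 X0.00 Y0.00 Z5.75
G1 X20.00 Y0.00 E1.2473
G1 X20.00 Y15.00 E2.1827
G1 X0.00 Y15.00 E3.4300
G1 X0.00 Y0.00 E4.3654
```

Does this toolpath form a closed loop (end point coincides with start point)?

Start point (G0): (0.00, 0.00). End point (last G1): the path returns to the start — closed.

yes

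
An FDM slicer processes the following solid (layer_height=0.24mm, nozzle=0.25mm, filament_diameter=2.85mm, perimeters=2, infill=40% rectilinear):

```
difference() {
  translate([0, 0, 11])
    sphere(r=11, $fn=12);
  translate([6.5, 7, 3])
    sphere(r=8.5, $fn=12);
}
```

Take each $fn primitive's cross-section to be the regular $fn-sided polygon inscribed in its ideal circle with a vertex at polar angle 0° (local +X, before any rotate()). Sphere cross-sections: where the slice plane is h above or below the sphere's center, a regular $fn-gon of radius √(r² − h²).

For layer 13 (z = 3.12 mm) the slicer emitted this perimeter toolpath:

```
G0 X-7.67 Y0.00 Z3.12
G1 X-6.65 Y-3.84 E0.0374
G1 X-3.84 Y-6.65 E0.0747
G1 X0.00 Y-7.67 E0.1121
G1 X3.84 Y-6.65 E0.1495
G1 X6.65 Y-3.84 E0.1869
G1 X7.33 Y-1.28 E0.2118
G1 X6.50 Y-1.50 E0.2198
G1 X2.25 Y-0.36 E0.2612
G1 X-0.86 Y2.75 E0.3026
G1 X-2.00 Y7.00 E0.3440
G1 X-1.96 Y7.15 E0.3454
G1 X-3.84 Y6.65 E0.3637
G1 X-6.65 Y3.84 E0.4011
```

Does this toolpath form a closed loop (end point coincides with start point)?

Start point (G0): (-7.67, 0.00). End point (last G1): the path does not return to the start — open.

no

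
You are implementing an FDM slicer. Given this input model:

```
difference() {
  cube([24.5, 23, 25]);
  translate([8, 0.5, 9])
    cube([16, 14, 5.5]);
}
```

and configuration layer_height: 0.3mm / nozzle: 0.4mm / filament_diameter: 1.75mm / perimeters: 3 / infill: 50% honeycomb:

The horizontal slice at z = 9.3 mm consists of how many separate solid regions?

At z = 9.3 mm: the cube is present — its section is the full 24.5×23 rectangle; the 16×14 cube at (8, 0.5) contributes its full rectangle; Subtracting the remaining from the first: starting from the 24.5×23 cube, the 16×14 cube at (8, 0.5) lies wholly inside it (removes its full 224.00 mm² and its 60.00 mm outline becomes a hole wall) — 1 connected region with 1 hole. The result has 1 disconnected region.

1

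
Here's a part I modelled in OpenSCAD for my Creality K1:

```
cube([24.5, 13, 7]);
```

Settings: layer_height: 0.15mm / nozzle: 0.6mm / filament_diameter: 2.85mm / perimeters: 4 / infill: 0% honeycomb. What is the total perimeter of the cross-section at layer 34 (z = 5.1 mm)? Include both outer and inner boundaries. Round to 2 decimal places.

75.00 mm

At z = 5.1 mm: the cube (footprint 24.5×13) is included at this height (perimeter 75.00 mm). Overall, the cross-section is a single solid region. Total boundary length (outer) = 75.00 mm.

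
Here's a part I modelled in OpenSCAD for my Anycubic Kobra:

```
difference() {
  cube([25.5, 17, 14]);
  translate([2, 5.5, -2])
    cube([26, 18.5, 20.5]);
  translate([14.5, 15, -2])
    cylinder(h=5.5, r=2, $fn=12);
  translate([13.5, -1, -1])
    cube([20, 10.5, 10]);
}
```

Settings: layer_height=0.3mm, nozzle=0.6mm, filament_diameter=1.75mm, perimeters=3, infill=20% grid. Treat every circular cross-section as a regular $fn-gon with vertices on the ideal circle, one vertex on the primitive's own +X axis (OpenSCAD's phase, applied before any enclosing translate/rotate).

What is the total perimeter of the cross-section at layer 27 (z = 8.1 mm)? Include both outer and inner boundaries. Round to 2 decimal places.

At z = 8.1 mm: the cube is present — its section is the full 25.5×17 rectangle (perimeter 85.00 mm); the 26×18.5 cube at (2, 5.5) contributes its full rectangle (perimeter 89.00 mm); the cylinder at (14.5, 15) is not intersected at this z (z outside [-2, 3.5]); the cube at (13.5, -1) is present — its section is the full 20×10.5 rectangle (perimeter 61.00 mm); After the difference (first − rest): starting from the 25.5×17 cube, the 26×18.5 cube at (2, 5.5) partially overlaps it — only the 270.25 mm² overlap (of its 481.00 mm²) is removed, clipping the outline; the 20×10.5 cube at (13.5, -1) partially overlaps it — only the 66.00 mm² overlap (of its 210.00 mm²) is removed, clipping the outline — boundary = 61.00 mm. Overall, the cross-section is a single solid region. Total boundary length (outer) = 61.00 mm.

61.00 mm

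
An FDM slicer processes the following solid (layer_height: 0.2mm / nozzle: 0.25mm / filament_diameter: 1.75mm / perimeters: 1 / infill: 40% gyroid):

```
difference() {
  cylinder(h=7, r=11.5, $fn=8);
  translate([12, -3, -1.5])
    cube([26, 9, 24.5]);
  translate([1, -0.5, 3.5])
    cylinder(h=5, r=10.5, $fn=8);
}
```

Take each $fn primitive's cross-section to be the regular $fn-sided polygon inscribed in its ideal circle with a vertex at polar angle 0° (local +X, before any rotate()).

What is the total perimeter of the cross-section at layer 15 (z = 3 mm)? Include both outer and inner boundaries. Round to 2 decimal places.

At z = 3 mm: the r=11.5 cylinder contributes a regular 8-gon of circumradius 11.5 (perimeter = 2·8·11.500·sin(180°/8) = 70.41 mm); the cube at (12, -3) is present — its section is the full 26×9 rectangle (perimeter 70.00 mm); the cylinder at (1, -0.5) is not intersected at this z (z outside [3.5, 8.5]); Subtracting the remaining from the first: starting from the r=11.5 cylinder, the 26×9 cube at (12, -3) misses the remaining region (no effect) — boundary = 70.41 mm. Overall, the cross-section is a single solid region. Total boundary length (outer) = 70.41 mm.

70.41 mm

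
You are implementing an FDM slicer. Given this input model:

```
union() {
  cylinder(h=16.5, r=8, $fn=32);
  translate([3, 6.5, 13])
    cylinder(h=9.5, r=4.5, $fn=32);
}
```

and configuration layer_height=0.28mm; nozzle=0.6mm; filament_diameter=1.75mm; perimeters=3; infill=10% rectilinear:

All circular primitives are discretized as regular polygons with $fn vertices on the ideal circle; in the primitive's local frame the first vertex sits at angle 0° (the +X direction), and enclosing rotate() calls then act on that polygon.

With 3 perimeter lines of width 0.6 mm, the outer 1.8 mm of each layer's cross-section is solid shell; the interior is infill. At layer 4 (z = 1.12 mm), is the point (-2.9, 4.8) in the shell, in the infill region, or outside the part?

At z = 1.12 mm: the r=8 cylinder gives a regular 32-gon of circumradius 8 (constant along its height); the cylinder at (3, 6.5) is absent (z outside [13, 22.5]); Combining (union): only the r=8 cylinder is present, so the union is just that shape — 1 connected region. Overall, the cross-section is a single solid region. The nearest boundary edge runs (-3.06, 7.39)→(-4.44, 6.65); distance from the point to it = 2.36 mm. The point is inside the cross-section and 2.36 mm from the nearest boundary — more than the 1.8 mm shell width (3 × 0.6), so it's in the infill interior.

infill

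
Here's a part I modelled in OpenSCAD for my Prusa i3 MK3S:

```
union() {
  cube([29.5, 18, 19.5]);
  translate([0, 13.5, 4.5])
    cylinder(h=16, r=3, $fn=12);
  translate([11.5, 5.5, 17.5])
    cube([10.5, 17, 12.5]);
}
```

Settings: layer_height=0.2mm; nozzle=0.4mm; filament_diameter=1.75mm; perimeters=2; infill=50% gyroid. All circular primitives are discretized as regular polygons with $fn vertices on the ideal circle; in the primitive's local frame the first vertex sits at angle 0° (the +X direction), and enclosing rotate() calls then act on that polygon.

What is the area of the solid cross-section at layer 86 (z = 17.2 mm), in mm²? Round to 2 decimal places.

544.50 mm²

At z = 17.2 mm: the cube is present — its section is the full 29.5×18 rectangle (area 531.00 mm²); the r=3 cylinder at (0, 13.5) contributes a regular 12-gon of circumradius 3 (area = (12/2)·3.000²·sin(360°/12) = 27.00 mm²); the cube at (11.5, 5.5) is not intersected at this z (z outside [17.5, 30]); Combining (union): the regions partially overlap — summed areas 558.00 mm² minus the doubly-counted overlap 13.50 mm² gives 544.50 mm² — area = 544.50 mm². Overall, the cross-section is a single solid region. Net area = 544.50 mm².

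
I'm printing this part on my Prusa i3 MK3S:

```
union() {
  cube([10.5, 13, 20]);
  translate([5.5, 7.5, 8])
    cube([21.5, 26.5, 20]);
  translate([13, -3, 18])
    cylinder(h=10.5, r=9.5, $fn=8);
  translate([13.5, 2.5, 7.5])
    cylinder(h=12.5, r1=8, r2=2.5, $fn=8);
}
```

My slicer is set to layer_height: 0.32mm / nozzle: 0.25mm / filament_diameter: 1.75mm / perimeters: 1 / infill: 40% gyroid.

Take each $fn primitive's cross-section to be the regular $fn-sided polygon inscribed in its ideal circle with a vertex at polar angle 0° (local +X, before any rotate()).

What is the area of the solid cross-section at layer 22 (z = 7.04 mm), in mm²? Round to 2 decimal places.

At z = 7.04 mm: the 10.5×13 cube contributes its full rectangle (area 136.50 mm²); the cube at (5.5, 7.5) is not intersected at this z (z outside [8, 28]); the cylinder at (13, -3) does not reach this height (z outside [18, 28.5]); the cone at (13.5, 2.5) does not reach this height (z outside [7.5, 20]); Merging all regions: only the 10.5×13 cube is present, so the union is just that shape — area = 136.50 mm². Overall, the cross-section is a single solid region. Net area = 136.50 mm².

136.50 mm²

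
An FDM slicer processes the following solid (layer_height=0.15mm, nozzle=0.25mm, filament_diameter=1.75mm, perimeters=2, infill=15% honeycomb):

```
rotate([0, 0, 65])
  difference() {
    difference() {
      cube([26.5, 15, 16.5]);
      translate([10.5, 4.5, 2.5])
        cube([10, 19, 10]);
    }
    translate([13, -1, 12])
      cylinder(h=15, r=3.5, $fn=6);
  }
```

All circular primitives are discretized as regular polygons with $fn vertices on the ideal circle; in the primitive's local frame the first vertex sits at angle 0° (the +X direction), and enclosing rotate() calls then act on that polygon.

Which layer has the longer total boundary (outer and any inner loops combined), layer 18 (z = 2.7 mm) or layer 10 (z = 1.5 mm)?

layer 18 (z = 2.7 mm)

Layer 18 (z = 2.7): the 26.5×15 cube contributes its full rectangle (perimeter 83.00 mm); the cube at (10.5, 4.5) (footprint 10×19) is included at this height (perimeter 58.00 mm); Subtracting the remaining from the first: starting from the 26.5×15 cube, the 10×19 cube at (10.5, 4.5) partially overlaps it — only the 105.00 mm² overlap (of its 190.00 mm²) is removed, clipping the outline — boundary = 104.00 mm; the cylinder at (13, -1) does not reach this height (z outside [12, 27]); After the difference (first − rest): none of the subtracted shapes is present at this height, so that combined region is unchanged — boundary = 104.00 mm; (whole slice rotated 65° about Z — lengths, areas and connectivity unchanged). So its perimeter = 104.00 mm. Layer 10 (z = 1.5): the cube is present — its section is the full 26.5×15 rectangle (perimeter 83.00 mm); the cube at (10.5, 4.5) is absent (z outside [2.5, 12.5]); After the difference (first − rest): none of the subtracted shapes is present at this height, so the 26.5×15 cube is unchanged — boundary = 83.00 mm; the cylinder at (13, -1) does not reach this height (z outside [12, 27]); After the difference (first − rest): none of the subtracted shapes is present at this height, so that combined region is unchanged — boundary = 83.00 mm; (whole slice rotated 65° about Z — lengths, areas and connectivity unchanged). So its perimeter = 83.00 mm. Layer 18 is larger (104.00 vs 83.00 mm).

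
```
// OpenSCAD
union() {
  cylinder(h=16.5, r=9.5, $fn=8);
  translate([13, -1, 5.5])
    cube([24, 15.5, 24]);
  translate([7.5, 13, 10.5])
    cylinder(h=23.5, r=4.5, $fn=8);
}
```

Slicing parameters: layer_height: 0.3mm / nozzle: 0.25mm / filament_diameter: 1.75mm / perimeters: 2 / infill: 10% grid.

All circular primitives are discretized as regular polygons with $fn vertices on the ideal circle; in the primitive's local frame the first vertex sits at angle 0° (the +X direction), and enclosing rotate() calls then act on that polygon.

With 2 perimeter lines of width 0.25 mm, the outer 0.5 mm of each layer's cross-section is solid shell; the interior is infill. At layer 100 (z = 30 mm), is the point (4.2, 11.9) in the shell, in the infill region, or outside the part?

At z = 30 mm: the cylinder is not intersected at this z (z outside [0, 16.5]); the cube at (13, -1) is not intersected at this z (z outside [5.5, 29.5]); the cylinder at (7.5, 13): section is a regular 8-gon, circumradius r=4.5; Combining (union): only the r=4.5 cylinder at (7.5, 13) is present, so the union is just that shape — 1 connected region. Overall, the cross-section is a single solid region. The nearest boundary edge runs (3.00, 13.00)→(4.32, 9.82); distance from the point to it = 0.69 mm. The point is inside the cross-section and 0.69 mm from the nearest boundary — more than the 0.5 mm shell width (2 × 0.25), so it's in the infill interior.

infill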